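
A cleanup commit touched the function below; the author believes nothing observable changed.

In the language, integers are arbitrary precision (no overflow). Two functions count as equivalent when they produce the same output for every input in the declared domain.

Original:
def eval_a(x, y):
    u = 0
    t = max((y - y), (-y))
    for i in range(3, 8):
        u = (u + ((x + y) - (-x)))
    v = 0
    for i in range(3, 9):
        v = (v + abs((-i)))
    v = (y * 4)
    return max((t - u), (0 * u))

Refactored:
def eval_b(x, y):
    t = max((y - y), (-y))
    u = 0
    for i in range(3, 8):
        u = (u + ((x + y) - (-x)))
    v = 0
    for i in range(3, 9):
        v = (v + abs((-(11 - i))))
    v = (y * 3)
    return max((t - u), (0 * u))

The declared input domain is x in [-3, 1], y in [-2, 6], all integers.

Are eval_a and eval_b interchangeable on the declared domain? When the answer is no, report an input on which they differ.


The suspicious edit (`4` became `3`) never changes the result for any input inside the declared domain.
Tracing x=1, y=4: eval_a: u becomes 0; next t becomes 0; next at i=3:; next u becomes 6; next at i=4:; next u becomes 12; next at i=5:; next u becomes 18; next at i=6:; next u becomes 24; next at i=7:; next u becomes 30; next v becomes 0; next at i=3:; next v becomes 3; next at i=4:; next v becomes 7; next at i=5:; next v becomes 12; next at i=6:; next v becomes 18; next at i=7:; next v becomes 25; next at i=8:; next v becomes 33; next v becomes 16; next final value 0 | eval_b: t becomes 0; next u becomes 0; next at i=3:; next u becomes 6; next at i=4:; next u becomes 12; next at i=5:; next u becomes 18; next at i=6:; next u becomes 24; next at i=7:; next u becomes 30; next v becomes 0; next at i=3:; next v becomes 8; next at i=4:; next v becomes 15; next at i=5:; next v becomes 21; next at i=6:; next v becomes 26; next at i=7:; next v becomes 30; next at i=8:; next v becomes 33; next v becomes 12; next final value 0 — matching result 0.
Across all 45 domain points the two functions coincide.
verdict: equivalent


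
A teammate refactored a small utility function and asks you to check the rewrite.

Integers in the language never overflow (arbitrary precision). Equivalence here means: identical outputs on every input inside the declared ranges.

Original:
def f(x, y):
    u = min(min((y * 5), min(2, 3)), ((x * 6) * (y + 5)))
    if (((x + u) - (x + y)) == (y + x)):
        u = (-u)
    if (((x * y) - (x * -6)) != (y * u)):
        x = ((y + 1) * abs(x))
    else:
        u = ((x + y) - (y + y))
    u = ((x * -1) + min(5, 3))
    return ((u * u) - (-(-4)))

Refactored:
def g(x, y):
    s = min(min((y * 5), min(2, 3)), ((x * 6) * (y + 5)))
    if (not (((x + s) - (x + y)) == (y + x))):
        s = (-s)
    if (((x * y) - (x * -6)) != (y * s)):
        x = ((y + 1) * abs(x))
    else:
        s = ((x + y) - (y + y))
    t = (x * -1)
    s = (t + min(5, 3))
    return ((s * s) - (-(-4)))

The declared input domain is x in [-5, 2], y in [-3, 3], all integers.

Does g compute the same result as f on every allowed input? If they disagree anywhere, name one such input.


On input x=1, y=-1, f returns 0 while g returns 5.
verdict: not equivalent; witness: x=1, y=-1


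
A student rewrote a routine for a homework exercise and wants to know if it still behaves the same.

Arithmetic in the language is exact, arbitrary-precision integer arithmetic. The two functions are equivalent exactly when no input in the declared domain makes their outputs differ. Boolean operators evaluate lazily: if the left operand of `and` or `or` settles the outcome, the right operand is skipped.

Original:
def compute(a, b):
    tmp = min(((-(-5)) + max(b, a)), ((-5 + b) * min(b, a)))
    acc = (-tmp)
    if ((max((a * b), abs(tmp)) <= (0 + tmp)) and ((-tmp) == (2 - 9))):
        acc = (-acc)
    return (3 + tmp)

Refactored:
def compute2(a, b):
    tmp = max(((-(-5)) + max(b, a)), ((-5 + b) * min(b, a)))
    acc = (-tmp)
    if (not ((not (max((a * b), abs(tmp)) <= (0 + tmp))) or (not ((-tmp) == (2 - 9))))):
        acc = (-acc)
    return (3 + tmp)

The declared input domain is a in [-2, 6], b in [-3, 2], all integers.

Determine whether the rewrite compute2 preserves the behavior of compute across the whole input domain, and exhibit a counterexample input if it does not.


Run the pair on a=-2, b=-3.
compute: tmp := 3 | acc := -3 | ((max((a * b), abs(tmp)) <= (0 + tmp)) and ((-tmp) == (2 - 9))): false | result 6
compute2: tmp := 24 | acc := -24 | (not ((not (max((a * b), abs(tmp)) <= (0 + tmp))) or (not ((-tmp) == (2 - 9))))): false | result 27
6 against 27: the behavior changed.
verdict: not equivalent; witness: a=-2, b=-3


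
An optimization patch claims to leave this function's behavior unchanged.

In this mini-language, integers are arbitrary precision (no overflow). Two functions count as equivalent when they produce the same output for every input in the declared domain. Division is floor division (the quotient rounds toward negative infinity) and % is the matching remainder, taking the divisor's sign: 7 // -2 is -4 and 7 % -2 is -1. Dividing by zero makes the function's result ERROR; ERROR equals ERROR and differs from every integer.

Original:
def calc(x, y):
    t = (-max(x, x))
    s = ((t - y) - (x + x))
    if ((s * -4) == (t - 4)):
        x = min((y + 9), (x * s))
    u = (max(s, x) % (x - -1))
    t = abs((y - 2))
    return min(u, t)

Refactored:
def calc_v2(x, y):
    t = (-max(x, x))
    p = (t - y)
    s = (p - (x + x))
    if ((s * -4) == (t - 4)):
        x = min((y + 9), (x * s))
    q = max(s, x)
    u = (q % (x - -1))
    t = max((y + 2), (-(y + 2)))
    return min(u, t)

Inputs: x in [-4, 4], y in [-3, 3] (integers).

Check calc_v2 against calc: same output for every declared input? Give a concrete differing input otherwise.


At x=1, y=-2: calc gives 1, calc_v2 gives 0.
verdict: not equivalent; witness: x=1, y=-2


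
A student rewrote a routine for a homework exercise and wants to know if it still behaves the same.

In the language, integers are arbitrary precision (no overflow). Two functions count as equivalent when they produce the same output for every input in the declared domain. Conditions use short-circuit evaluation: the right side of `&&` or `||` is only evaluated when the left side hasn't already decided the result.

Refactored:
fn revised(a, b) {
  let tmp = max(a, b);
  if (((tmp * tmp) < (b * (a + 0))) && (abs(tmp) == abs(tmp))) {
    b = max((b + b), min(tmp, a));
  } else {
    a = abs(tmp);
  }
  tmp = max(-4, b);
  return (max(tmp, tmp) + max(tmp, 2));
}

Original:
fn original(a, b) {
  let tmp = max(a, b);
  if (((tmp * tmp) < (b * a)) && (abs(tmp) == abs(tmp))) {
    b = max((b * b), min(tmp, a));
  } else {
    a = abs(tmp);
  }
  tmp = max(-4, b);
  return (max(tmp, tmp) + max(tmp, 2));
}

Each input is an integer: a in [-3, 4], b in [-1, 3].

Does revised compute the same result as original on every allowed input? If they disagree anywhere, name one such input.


The rewrite breaks on a=-3, b=-1, where the results are 3 and 0.
original: tmp becomes -1; next (((tmp * tmp) < (b * a)) && (abs(tmp) == abs(tmp))) evaluates to true; next b becomes 1; next tmp becomes 1; next final value 3
revised: tmp becomes -1; next (((tmp * tmp) < (b * (a + 0))) && (abs(tmp) == abs(tmp))) evaluates to true; next b becomes -2; next tmp becomes -2; next final value 0
verdict: not equivalent; witness: a=-3, b=-1


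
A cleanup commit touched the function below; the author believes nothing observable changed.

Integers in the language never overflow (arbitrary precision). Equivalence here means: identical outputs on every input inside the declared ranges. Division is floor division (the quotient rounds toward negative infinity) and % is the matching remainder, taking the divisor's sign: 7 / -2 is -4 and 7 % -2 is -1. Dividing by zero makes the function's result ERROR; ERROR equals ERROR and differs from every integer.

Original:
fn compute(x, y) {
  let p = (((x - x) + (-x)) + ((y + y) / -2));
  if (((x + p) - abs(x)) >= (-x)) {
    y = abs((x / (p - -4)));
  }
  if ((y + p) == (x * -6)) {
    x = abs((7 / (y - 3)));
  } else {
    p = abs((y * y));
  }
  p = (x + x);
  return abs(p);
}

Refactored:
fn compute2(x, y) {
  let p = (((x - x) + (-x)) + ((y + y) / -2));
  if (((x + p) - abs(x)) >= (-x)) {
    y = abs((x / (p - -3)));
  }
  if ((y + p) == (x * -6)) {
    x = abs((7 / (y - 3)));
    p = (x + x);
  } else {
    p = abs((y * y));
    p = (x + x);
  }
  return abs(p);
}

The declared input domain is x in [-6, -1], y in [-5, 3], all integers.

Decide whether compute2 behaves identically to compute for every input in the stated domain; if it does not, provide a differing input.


The suspicious edit (`-4` became `-3`) never changes the result for any input inside the declared domain.
Spot check at x=-3, y=2 — compute: p = 1; (((x + p) - abs(x)) >= (-x)) -> false; ((y + p) == (x * -6)) -> false; p = 4; p = -6; return 6. compute2: p = 1; (((x + p) - abs(x)) >= (-x)) -> false; ((y + p) == (x * -6)) -> false; p = 4; p = -6; return 6. Both give 6.
Sweeping the whole domain (54 inputs) finds no disagreement.
verdict: equivalent


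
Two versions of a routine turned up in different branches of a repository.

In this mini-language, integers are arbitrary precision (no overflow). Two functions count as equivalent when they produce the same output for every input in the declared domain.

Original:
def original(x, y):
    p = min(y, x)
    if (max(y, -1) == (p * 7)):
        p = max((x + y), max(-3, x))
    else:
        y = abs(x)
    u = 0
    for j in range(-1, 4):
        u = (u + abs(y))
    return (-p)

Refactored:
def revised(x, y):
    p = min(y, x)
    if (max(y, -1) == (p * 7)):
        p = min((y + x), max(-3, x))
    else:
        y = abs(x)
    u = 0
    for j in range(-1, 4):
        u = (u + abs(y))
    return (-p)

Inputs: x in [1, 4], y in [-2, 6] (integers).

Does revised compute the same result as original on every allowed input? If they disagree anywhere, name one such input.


The suspicious-looking change has no observable effect anywhere in the declared ranges.
As a probe, take x=1, y=-2: original runs p becomes -2; next (max(y, -1) == (p * 7)) evaluates to false; next y becomes 1; next u becomes 0; next at j=-1:; next u becomes 1; next at j=0:; next u becomes 2; next at j=1:; next u becomes 3; next at j=2:; next u becomes 4; next at j=3:; next u becomes 5; next final value 2; revised runs p becomes -2; next (max(y, -1) == (p * 7)) evaluates to false; next y becomes 1; next u becomes 0; next at j=-1:; next u becomes 1; next at j=0:; next u becomes 2; next at j=1:; next u becomes 3; next at j=2:; next u becomes 4; next at j=3:; next u becomes 5; next final value 2; both end at 2.
Sweeping the whole domain (36 inputs) finds no disagreement.
verdict: equivalent


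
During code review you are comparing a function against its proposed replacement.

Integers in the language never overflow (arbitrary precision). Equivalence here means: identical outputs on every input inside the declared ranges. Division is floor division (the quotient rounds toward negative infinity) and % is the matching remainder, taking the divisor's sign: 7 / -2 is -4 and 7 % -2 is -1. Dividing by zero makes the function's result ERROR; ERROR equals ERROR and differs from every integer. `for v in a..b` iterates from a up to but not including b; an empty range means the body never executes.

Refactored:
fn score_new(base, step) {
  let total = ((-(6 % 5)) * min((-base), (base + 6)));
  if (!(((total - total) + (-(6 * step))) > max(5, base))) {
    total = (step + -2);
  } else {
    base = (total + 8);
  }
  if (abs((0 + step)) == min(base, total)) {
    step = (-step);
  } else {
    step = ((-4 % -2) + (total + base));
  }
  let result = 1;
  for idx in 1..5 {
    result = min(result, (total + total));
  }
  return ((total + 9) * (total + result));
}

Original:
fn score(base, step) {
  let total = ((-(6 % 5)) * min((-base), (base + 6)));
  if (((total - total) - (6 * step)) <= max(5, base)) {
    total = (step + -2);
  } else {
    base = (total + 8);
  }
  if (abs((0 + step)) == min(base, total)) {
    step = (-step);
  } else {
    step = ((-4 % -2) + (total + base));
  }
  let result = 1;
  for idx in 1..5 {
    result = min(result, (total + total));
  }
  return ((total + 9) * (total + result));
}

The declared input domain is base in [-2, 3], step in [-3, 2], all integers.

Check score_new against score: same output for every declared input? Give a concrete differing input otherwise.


Behavior is preserved: although arithmetic usage differs, plus boolean connective usage differs, plus comparison usage differs, the outputs never diverge.
As a probe, take base=2, step=-1: score runs total := 2 | (((total - total) - (6 * step)) <= max(5, base)): false | base := 10 | (abs((0 + step)) == min(base, total)): false | step := 12 | result := 1 | iter idx=1: | result := 1 | iter idx=2: | result := 1 | iter idx=3: | result := 1 | iter idx=4: | result := 1 | result 33; score_new runs total := 2 | (!(((total - total) + (-(6 * step))) > max(5, base))): false | base := 10 | (abs((0 + step)) == min(base, total)): false | step := 12 | result := 1 | iter idx=1: | result := 1 | iter idx=2: | result := 1 | iter idx=3: | result := 1 | iter idx=4: | result := 1 | result 33; both end at 33.
An exhaustive pass over the 36 declared inputs shows identical outputs.
verdict: equivalent


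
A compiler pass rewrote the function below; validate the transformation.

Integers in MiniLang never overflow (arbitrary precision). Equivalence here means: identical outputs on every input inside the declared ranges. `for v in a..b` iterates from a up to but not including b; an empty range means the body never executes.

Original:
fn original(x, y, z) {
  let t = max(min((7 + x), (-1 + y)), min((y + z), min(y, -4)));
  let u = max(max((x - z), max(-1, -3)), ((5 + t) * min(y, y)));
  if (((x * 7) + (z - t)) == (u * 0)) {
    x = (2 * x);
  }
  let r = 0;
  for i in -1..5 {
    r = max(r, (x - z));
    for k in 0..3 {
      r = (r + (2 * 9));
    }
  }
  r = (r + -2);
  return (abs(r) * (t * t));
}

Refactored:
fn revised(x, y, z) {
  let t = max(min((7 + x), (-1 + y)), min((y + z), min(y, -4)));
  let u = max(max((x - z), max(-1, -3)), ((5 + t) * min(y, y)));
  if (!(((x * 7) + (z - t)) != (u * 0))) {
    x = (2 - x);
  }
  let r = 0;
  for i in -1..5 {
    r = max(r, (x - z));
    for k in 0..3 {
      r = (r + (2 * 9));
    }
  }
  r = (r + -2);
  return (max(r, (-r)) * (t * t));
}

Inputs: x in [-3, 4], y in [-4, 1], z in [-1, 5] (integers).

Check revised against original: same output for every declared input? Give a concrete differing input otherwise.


Take x=0, y=0, z=-1.
original: t=-1, then u=1, then (((x * 7) + (z - t)) == (u * 0)) is true, then x=0, then r=0, then (i=-1), then r=1, then (k=0), then r=19, then (k=1), then r=37, then (k=2), then r=55, then (i=0), then r=55, then (k=0), then r=73, then (k=1), then r=91, then (k=2), then r=109, then (i=1), then r=109, then (k=0), then r=127, then (k=1), then r=145, then (k=2), then r=163, then (i=2), then r=163, then (k=0), then r=181, then (k=1), then r=199, then (k=2), then r=217, then (i=3), then r=217, then (k=0), then r=235, then (k=1), then r=253, then (k=2), then r=271, then (i=4), then r=271, then (k=0), then r=289, then (k=1), then r=307, then (k=2), then r=325, then r=323, then returns 323
revised: t=-1, then u=1, then (!(((x * 7) + (z - t)) != (u * 0))) is true, then x=2, then r=0, then (i=-1), then r=3, then (k=0), then r=21, then (k=1), then r=39, then (k=2), then r=57, then (i=0), then r=57, then (k=0), then r=75, then (k=1), then r=93, then (k=2), then r=111, then (i=1), then r=111, then (k=0), then r=129, then (k=1), then r=147, then (k=2), then r=165, then (i=2), then r=165, then (k=0), then r=183, then (k=1), then r=201, then (k=2), then r=219, then (i=3), then r=219, then (k=0), then r=237, then (k=1), then r=255, then (k=2), then r=273, then (i=4), then r=273, then (k=0), then r=291, then (k=1), then r=309, then (k=2), then r=327, then r=325, then returns 325
323 against 325: the behavior changed.
verdict: not equivalent; witness: x=0, y=0, z=-1


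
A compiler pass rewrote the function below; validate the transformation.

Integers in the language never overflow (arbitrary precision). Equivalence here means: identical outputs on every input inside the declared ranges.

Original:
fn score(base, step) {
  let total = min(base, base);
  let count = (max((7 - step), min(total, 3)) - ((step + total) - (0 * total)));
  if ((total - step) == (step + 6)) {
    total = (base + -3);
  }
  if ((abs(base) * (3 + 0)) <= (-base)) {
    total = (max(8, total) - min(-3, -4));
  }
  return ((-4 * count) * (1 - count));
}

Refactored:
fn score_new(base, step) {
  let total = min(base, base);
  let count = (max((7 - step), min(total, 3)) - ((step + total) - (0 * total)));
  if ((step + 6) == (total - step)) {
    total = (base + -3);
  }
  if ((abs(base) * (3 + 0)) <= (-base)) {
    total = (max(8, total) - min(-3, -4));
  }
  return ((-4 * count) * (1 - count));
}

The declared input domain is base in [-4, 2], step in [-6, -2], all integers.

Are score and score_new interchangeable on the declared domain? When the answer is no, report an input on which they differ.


This is a faithful refactor — same computation, different form, but the computed results match everywhere.
Tracing base=2, step=-3: score: total := 2 | count := 11 | ((total - step) == (step + 6)): false | ((abs(base) * (3 + 0)) <= (-base)): false | result 440 | score_new: total := 2 | count := 11 | ((step + 6) == (total - step)): false | ((abs(base) * (3 + 0)) <= (-base)): false | result 440 — matching result 440.
An exhaustive pass over the 35 declared inputs shows identical outputs.
verdict: equivalent


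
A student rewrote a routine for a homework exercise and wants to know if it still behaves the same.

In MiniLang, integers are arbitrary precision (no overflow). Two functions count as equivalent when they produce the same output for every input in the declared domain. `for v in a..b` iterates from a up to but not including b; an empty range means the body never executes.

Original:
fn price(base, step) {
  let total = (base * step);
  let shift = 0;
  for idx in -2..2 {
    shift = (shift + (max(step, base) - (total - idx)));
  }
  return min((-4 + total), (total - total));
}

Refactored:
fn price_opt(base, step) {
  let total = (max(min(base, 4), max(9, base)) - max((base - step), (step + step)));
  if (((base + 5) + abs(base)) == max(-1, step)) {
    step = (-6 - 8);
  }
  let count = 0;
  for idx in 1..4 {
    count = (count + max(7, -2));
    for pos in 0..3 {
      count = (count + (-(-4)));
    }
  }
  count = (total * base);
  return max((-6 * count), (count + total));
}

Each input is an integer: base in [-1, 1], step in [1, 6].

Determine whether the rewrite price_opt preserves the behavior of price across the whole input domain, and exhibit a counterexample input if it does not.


Not equivalent: base=-1, step=1 separates them (-5 vs 42).
price: total := -1 | shift := 0 | iter idx=-2: | shift := 0 | iter idx=-1: | shift := 1 | iter idx=0: | shift := 3 | iter idx=1: | shift := 6 | result -5
price_opt: total := 7 | (((base + 5) + abs(base)) == max(-1, step)): false | count := 0 | iter idx=1: | count := 7 | iter pos=0: | count := 11 | iter pos=1: | count := 15 | iter pos=2: | count := 19 | iter idx=2: | count := 26 | iter pos=0: | count := 30 | iter pos=1: | count := 34 | iter pos=2: | count := 38 | iter idx=3: | count := 45 | iter pos=0: | count := 49 | iter pos=1: | count := 53 | iter pos=2: | count := 57 | count := -7 | result 42
verdict: not equivalent; witness: base=-1, step=1


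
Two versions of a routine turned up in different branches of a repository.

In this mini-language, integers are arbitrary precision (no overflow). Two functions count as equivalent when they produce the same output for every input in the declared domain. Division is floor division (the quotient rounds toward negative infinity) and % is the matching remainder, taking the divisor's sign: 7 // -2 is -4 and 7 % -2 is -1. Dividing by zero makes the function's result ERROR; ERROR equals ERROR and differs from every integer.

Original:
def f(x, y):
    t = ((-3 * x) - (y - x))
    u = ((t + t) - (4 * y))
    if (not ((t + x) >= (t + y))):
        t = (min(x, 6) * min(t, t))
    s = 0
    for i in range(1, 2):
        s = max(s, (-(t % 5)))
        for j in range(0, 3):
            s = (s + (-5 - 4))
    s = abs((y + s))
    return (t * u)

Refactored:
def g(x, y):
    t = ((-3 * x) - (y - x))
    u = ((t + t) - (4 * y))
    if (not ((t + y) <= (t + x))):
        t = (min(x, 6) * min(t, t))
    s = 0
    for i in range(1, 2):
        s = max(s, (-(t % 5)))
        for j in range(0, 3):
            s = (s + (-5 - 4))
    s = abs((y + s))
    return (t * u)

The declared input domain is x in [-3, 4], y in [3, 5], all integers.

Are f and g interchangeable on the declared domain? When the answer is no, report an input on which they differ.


Reading the diff, among the changes: comparison usage differs.
As a probe, take x=-3, y=4: f runs t = 2; u = -12; (not ((t + x) >= (t + y))) -> true; t = -6; s = 0; [i=1]; s = 0; [j=0]; s = -9; [j=1]; s = -18; [j=2]; s = -27; s = 23; return 72; g runs t = 2; u = -12; (not ((t + y) <= (t + x))) -> true; t = -6; s = 0; [i=1]; s = 0; [j=0]; s = -9; [j=1]; s = -18; [j=2]; s = -27; s = 23; return 72; both end at 72.
Across all 24 domain points the two functions coincide.
verdict: equivalent


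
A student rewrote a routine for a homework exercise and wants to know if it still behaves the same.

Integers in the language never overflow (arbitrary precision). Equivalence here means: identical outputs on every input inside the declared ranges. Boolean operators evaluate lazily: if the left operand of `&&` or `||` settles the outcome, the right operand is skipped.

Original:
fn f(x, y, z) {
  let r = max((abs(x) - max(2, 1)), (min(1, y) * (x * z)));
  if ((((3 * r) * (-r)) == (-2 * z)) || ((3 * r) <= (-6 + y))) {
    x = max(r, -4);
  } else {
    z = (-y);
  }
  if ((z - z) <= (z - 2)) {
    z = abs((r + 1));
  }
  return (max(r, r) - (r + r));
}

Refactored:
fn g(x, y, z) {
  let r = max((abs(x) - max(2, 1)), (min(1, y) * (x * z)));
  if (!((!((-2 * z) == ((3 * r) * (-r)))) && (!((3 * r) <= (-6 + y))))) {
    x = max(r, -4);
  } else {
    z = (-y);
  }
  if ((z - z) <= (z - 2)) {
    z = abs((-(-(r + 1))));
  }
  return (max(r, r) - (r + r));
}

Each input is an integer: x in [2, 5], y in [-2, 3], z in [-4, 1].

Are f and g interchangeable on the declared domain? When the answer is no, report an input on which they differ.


This is a faithful refactor — boolean connective usage differs, but the computed results match everywhere.
One worked example (x=5, y=3, z=-3) — f: r := 3 | ((((3 * r) * (-r)) == (-2 * z)) || ((3 * r) <= (-6 + y))): false | z := -3 | ((z - z) <= (z - 2)): false | result -3; g: r := 3 | (!((!((-2 * z) == ((3 * r) * (-r)))) && (!((3 * r) <= (-6 + y))))): false | z := -3 | ((z - z) <= (z - 2)): false | result -3; agreement on -3.
An exhaustive pass over the 144 declared inputs shows identical outputs.
verdict: equivalent


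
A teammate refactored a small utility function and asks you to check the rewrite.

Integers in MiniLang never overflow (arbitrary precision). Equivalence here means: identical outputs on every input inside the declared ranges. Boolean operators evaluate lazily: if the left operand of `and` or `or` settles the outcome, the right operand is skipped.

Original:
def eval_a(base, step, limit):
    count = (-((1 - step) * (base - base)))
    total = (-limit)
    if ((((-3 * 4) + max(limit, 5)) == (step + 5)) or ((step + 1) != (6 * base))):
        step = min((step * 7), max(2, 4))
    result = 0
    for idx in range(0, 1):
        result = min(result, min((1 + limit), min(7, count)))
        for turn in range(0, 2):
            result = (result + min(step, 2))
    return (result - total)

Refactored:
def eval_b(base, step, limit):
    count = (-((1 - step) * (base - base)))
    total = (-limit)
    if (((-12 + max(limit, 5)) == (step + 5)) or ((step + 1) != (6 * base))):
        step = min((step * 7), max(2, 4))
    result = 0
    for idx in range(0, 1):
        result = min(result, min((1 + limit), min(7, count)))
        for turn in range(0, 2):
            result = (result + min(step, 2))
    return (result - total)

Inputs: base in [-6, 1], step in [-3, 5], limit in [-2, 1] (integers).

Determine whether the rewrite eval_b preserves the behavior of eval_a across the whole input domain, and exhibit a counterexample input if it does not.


The two are interchangeable: arithmetic usage differs, constant usage differs, and every declared input agrees.
Tracing base=-3, step=0, limit=-2: eval_a: count = 0; total = 2; ((((-3 * 4) + max(limit, 5)) == (step + 5)) or ((step + 1) != (6 * base))) -> true; step = 0; result = 0; [idx=0]; result = -1; [turn=0]; result = -1; [turn=1]; result = -1; return -3 | eval_b: count = 0; total = 2; (((-12 + max(limit, 5)) == (step + 5)) or ((step + 1) != (6 * base))) -> true; step = 0; result = 0; [idx=0]; result = -1; [turn=0]; result = -1; [turn=1]; result = -1; return -3 — matching result -3.
An exhaustive pass over the 288 declared inputs shows identical outputs.
verdict: equivalent


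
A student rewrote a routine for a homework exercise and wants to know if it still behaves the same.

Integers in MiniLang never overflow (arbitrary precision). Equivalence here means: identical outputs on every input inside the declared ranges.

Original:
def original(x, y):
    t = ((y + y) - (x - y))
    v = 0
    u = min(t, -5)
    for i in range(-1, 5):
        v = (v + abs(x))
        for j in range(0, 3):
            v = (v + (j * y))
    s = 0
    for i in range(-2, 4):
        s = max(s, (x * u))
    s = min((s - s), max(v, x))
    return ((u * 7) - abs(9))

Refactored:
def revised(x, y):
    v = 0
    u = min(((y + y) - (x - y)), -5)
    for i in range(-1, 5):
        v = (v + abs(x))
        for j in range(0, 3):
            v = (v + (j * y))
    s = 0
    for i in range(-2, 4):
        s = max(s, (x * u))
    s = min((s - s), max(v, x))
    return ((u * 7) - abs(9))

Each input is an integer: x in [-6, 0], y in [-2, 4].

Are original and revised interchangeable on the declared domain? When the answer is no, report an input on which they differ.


Differences: local variable names differ, statement counts differ — yet all 49 inputs agree.
verdict: equivalent


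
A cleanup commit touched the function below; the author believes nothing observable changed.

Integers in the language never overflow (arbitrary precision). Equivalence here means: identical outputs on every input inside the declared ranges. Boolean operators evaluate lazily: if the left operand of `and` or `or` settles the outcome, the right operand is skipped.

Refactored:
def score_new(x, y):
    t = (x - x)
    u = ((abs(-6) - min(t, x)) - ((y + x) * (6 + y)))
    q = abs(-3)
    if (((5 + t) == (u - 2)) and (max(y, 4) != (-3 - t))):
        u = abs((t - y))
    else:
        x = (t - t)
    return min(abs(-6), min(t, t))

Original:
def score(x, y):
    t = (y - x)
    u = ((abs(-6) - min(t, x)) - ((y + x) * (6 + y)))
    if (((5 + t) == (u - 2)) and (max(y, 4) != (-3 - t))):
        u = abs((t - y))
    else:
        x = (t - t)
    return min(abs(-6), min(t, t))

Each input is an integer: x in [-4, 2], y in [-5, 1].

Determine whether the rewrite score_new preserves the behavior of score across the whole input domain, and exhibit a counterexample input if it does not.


The rewrite breaks on x=-4, y=-5, where the results are -1 and 0.
score: t becomes -1; next u becomes 19; next (((5 + t) == (u - 2)) and (max(y, 4) != (-3 - t))) evaluates to false; next x becomes 0; next final value -1
score_new: t becomes 0; next u becomes 19; next q becomes 3; next (((5 + t) == (u - 2)) and (max(y, 4) != (-3 - t))) evaluates to false; next x becomes 0; next final value 0
verdict: not equivalent; witness: x=-4, y=-5


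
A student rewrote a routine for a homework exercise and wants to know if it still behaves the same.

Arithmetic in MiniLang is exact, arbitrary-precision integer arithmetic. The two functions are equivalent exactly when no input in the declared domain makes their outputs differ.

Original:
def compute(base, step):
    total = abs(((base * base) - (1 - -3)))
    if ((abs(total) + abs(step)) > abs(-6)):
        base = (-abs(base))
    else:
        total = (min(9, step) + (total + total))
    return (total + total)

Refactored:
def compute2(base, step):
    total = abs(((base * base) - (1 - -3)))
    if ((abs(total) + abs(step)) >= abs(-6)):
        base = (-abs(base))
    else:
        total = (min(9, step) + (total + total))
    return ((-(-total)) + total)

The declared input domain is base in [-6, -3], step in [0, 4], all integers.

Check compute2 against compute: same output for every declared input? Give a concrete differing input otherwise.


Evaluate both at base=-3, step=1.
compute: total=5, then ((abs(total) + abs(step)) > abs(-6)) is false, then total=11, then returns 22
compute2: total=5, then ((abs(total) + abs(step)) >= abs(-6)) is true, then base=-3, then returns 10
22 vs 10 — the two versions disagree here.
verdict: not equivalent; witness: base=-3, step=1


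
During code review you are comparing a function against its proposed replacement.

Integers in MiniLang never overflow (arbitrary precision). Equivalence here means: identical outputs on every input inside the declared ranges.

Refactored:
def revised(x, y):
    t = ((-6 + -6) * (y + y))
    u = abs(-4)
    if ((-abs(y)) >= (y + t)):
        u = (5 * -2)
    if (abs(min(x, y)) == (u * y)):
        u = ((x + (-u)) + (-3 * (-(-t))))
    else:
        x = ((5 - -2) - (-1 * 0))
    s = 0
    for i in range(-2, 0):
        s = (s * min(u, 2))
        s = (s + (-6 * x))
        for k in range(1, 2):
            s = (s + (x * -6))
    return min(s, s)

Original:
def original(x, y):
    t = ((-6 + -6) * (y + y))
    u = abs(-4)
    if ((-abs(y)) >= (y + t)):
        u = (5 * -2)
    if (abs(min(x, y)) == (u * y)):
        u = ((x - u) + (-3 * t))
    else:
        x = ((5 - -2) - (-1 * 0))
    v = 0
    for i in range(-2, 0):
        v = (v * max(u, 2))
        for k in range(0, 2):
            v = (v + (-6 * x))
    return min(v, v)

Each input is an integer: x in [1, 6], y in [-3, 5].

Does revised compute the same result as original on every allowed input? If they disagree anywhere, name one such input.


Not equivalent: x=1, y=-3 separates them (-420 vs -252).
original: t = 72; u = 4; ((-abs(y)) >= (y + t)) -> false; (abs(min(x, y)) == (u * y)) -> false; x = 7; v = 0; [i=-2]; v = 0; [k=0]; v = -42; [k=1]; v = -84; [i=-1]; v = -336; [k=0]; v = -378; [k=1]; v = -420; return -420
revised: t = 72; u = 4; ((-abs(y)) >= (y + t)) -> false; (abs(min(x, y)) == (u * y)) -> false; x = 7; s = 0; [i=-2]; s = 0; s = -42; [k=1]; s = -84; [i=-1]; s = -168; s = -210; [k=1]; s = -252; return -252
verdict: not equivalent; witness: x=1, y=-3


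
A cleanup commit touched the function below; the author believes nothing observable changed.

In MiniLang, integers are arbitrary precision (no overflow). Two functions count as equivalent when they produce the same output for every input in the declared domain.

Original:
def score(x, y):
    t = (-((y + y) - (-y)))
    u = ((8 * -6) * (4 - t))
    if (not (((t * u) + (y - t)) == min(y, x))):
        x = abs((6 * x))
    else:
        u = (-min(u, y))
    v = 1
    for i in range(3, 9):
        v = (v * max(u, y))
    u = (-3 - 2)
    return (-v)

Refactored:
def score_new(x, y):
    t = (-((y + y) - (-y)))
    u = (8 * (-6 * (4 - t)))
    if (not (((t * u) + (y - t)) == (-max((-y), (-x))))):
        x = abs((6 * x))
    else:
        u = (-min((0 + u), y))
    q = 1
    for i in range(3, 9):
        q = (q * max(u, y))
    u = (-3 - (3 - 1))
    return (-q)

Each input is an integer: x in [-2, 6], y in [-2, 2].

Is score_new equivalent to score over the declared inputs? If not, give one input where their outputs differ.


Side by side, the visible changes include: constant usage differs; arithmetic usage differs; min/max/abs usage differs; local variable names differ.
Spot check at x=4, y=2 — score: t = -6; u = -480; (not (((t * u) + (y - t)) == min(y, x))) -> true; x = 24; v = 1; [i=3]; v = 2; [i=4]; v = 4; [i=5]; v = 8; [i=6]; v = 16; [i=7]; v = 32; [i=8]; v = 64; u = -5; return -64. score_new: t = -6; u = -480; (not (((t * u) + (y - t)) == (-max((-y), (-x))))) -> true; x = 24; q = 1; [i=3]; q = 2; [i=4]; q = 4; [i=5]; q = 8; [i=6]; q = 16; [i=7]; q = 32; [i=8]; q = 64; u = -5; return -64. Both give -64.
Sweeping the whole domain (45 inputs) finds no disagreement.
verdict: equivalent


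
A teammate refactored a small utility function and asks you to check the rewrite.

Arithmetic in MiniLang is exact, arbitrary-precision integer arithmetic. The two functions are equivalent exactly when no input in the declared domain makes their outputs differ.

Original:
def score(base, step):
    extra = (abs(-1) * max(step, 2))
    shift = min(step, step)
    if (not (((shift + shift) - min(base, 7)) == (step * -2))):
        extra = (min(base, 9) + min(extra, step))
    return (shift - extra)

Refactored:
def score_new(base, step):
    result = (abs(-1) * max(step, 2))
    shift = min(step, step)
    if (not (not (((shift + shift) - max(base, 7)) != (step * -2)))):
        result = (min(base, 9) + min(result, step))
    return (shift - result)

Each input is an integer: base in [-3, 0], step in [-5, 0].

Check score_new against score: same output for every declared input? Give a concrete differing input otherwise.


At base=0, step=0: score gives -2, score_new gives 0.
verdict: not equivalent; witness: base=0, step=0


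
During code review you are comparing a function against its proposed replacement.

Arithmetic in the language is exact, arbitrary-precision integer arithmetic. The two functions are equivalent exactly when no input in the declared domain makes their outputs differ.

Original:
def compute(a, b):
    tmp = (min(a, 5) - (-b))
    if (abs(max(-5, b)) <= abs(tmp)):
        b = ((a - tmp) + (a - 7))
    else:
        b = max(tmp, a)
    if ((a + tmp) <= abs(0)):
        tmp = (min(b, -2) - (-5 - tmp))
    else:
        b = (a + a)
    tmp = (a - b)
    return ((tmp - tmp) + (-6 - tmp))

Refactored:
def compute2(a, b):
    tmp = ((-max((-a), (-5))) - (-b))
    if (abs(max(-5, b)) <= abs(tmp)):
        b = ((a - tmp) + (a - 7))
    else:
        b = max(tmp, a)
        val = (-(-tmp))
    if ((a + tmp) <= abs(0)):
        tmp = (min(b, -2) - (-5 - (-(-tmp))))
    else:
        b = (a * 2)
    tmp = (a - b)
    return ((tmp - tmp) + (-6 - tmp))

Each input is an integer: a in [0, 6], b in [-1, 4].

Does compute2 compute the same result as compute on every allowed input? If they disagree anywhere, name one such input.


Comparing the listings, the differences include: local variable names differ; min/max/abs usage differs; statement counts differ; arithmetic usage differs; constant usage differs.
One worked example (a=4, b=1) — compute: tmp := 5 | (abs(max(-5, b)) <= abs(tmp)): true | b := -4 | ((a + tmp) <= abs(0)): false | b := 8 | tmp := -4 | result -2; compute2: tmp := 5 | (abs(max(-5, b)) <= abs(tmp)): true | b := -4 | ((a + tmp) <= abs(0)): false | b := 8 | tmp := -4 | result -2; agreement on -2.
An exhaustive pass over the 42 declared inputs shows identical outputs.
verdict: equivalent


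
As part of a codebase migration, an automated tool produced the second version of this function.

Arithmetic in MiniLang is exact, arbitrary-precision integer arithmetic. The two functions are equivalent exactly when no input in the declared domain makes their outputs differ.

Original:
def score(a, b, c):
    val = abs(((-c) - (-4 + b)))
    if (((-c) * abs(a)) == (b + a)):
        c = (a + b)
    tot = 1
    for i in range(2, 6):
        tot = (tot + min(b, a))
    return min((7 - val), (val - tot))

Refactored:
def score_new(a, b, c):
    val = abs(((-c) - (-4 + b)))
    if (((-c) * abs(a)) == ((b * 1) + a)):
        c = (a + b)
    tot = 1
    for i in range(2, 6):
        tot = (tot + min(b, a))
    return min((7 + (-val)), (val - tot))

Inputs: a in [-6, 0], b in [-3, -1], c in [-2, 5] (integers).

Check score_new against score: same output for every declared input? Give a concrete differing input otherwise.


Comparing the listings, the differences include: constant usage differs, arithmetic usage differs.
One worked example (a=-3, b=-1, c=2) — score: val = 3; (((-c) * abs(a)) == (b + a)) -> false; tot = 1; [i=2]; tot = -2; [i=3]; tot = -5; [i=4]; tot = -8; [i=5]; tot = -11; return 4; score_new: val = 3; (((-c) * abs(a)) == ((b * 1) + a)) -> false; tot = 1; [i=2]; tot = -2; [i=3]; tot = -5; [i=4]; tot = -8; [i=5]; tot = -11; return 4; agreement on 4.
Checked all 168 inputs in the declared domain: the outputs agree on every one.
verdict: equivalent


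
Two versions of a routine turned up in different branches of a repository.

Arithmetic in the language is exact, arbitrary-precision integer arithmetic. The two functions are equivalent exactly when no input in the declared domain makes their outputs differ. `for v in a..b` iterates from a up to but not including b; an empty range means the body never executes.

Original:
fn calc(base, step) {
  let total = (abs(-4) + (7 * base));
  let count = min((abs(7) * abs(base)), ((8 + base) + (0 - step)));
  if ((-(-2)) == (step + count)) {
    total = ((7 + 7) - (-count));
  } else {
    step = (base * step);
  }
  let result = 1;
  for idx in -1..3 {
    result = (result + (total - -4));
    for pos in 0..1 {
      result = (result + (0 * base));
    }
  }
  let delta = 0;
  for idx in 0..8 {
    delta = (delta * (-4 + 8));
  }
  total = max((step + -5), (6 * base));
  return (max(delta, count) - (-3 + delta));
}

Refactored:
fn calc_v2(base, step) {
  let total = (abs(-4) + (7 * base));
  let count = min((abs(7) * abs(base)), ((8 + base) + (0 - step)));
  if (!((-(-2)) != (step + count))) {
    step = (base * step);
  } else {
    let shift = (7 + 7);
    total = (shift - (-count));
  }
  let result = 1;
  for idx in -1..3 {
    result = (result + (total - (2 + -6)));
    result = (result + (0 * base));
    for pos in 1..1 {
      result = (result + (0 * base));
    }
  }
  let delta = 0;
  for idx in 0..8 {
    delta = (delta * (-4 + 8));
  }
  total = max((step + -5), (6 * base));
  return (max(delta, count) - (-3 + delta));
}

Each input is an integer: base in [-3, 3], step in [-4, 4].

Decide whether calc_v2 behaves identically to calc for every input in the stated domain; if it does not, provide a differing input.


Although `((-(-2)) == (step + count))` became `((-(-2)) != (step + count))`, no input in the stated domain can expose it.
Spot check at base=-1, step=-4 — calc: total=-3, then count=7, then ((-(-2)) == (step + count)) is false, then step=4, then result=1, then (idx=-1), then result=2, then (pos=0), then result=2, then (idx=0), then result=3, then (pos=0), then result=3, then (idx=1), then result=4, then (pos=0), then result=4, then (idx=2), then result=5, then (pos=0), then result=5, then delta=0, then (idx=0), then delta=0, then (idx=1), then delta=0, then (idx=2), then delta=0, then (idx=3), then delta=0, then (idx=4), then delta=0, then (idx=5), then delta=0, then (idx=6), then delta=0, then (idx=7), then delta=0, then total=-1, then returns 10. calc_v2: total=-3, then count=7, then (!((-(-2)) != (step + count))) is false, then shift=14, then total=21, then result=1, then (idx=-1), then result=26, then result=26, then the loop over pos runs zero times, then (idx=0), then result=51, then result=51, then the loop over pos runs zero times, then (idx=1), then result=76, then result=76, then the loop over pos runs zero times, then (idx=2), then result=101, then result=101, then the loop over pos runs zero times, then delta=0, then (idx=0), then delta=0, then (idx=1), then delta=0, then (idx=2), then delta=0, then (idx=3), then delta=0, then (idx=4), then delta=0, then (idx=5), then delta=0, then (idx=6), then delta=0, then (idx=7), then delta=0, then total=-6, then returns 10. Both give 10.
An exhaustive pass over the 63 declared inputs shows identical outputs.
verdict: equivalent
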